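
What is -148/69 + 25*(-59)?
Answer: -101923/69 ≈ -1477.1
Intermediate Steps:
-148/69 + 25*(-59) = -148*1/69 - 1475 = -148/69 - 1475 = -101923/69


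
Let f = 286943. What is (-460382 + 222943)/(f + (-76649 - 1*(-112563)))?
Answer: -237439/322857 ≈ -0.73543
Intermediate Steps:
(-460382 + 222943)/(f + (-76649 - 1*(-112563))) = (-460382 + 222943)/(286943 + (-76649 - 1*(-112563))) = -237439/(286943 + (-76649 + 112563)) = -237439/(286943 + 35914) = -237439/322857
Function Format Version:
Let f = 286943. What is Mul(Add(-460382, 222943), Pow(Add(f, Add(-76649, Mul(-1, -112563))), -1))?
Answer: Rational(-237439, 322857) ≈ -0.73543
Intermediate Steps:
Mul(Add(-460382, 222943), Pow(Add(f, Add(-76649, Mul(-1, -112563))), -1)) = Mul(Add(-460382, 222943), Pow(Add(286943, Add(-76649, Mul(-1, -112563))), -1)) = Mul(-237439, Pow(Add(286943, Add(-76649, 112563)), -1)) = Mul(-237439, Pow(Add(286943, 35914), -1)) = Mul(-237439, Pow(322857, -1)) = Mul(-237439, Rational(1, 322857)) = Rational(-237439, 322857)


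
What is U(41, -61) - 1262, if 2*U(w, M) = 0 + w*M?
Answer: -5025/2 ≈ -2512.5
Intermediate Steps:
U(w, M) = M*w/2 (U(w, M) = (0 + w*M)/2 = (0 + M*w)/2 = (M*w)/2 = M*w/2)
U(41, -61) - 1262 = (1/2)*(-61)*41 - 1262 = -2501/2 - 1262 = -5025/2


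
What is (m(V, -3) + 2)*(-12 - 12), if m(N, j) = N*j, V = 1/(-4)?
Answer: -66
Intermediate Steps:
V = -1/4 ≈ -0.25000
(m(V, -3) + 2)*(-12 - 12) = (-1/4*(-3) + 2)*(-12 - 12) = (3/4 + 2)*(-24) = (11/4)*(-24) = -66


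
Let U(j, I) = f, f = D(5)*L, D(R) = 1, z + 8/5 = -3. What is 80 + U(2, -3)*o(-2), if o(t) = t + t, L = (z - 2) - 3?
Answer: 592/5 ≈ 118.40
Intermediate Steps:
z = -23/5 (z = -8/5 - 3 = -23/5 ≈ -4.6000)
L = -48/5 (L = (-23/5 - 2) - 3 = -33/5 - 3 = -48/5 ≈ -9.6000)
o(t) = 2*t
f = -48/5 (f = 1*(-48/5) = -48/5 ≈ -9.6000)
U(j, I) = -48/5
80 + U(2, -3)*o(-2) = 80 - 96*(-2)/5 = 80 - 48/5*(-4) = 80 + 192/5 = 592/5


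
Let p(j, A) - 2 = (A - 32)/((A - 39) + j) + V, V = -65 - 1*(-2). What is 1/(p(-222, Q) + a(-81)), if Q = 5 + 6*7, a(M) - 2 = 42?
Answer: -214/3653 ≈ -0.058582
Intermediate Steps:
a(M) = 44 (a(M) = 2 + 42 = 44)
Q = 47 (Q = 5 + 42 = 47)
V = -63 (V = -65 + 2 = -63)
p(j, A) = -61 + (-32 + A)/(-39 + A + j) (p(j, A) = 2 + ((A - 32)/((A - 39) + j) - 63) = 2 + ((-32 + A)/((-39 + A) + j) - 63) = 2 + ((-32 + A)/(-39 + A + j) - 63) = 2 + (-63 + (-32 + A)/(-39 + A + j)) = -61 + (-32 + A)/(-39 + A + j))
1/(p(-222, Q) + a(-81)) = 1/((2347 - 61*(-222) - 60*47)/(-39 + 47 - 222) + 44) = 1/((2347 + 13542 - 2820)/(-214) + 44) = 1/(-1/214*13069 + 44) = 1/(-13069/214 + 44) = 1/(-3653/214) = -214/3653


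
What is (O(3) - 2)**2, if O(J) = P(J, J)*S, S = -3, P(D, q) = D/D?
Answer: 25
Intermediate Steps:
P(D, q) = 1
O(J) = -3 (O(J) = 1*(-3) = -3)
(O(3) - 2)**2 = (-3 - 2)**2 = (-5)**2 = 25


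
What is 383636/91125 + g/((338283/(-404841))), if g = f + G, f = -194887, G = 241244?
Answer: -63334541474431/1141705125 ≈ -55474.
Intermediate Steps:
g = 46357 (g = -194887 + 241244 = 46357)
383636/91125 + g/((338283/(-404841))) = 383636/91125 + 46357/((338283/(-404841))) = 383636*(1/91125) + 46357/((338283*(-1/404841))) = 383636/91125 + 46357/(-112761/134947) = 383636/91125 + 46357*(-134947/112761) = 383636/91125 - 6255738079/112761 = -63334541474431/1141705125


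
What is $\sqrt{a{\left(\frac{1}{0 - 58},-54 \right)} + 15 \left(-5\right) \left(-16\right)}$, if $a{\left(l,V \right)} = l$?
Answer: $\frac{\sqrt{4036742}}{58} \approx 34.641$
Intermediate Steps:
$\sqrt{a{\left(\frac{1}{0 - 58},-54 \right)} + 15 \left(-5\right) \left(-16\right)} = \sqrt{\frac{1}{0 - 58} + 15 \left(-5\right) \left(-16\right)} = \sqrt{\frac{1}{-58} - -1200} = \sqrt{- \frac{1}{58} + 1200} = \sqrt{\frac{69599}{58}} = \frac{\sqrt{4036742}}{58}$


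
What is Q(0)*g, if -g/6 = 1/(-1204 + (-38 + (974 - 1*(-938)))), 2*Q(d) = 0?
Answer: 0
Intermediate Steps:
Q(d) = 0 (Q(d) = (½)*0 = 0)
g = -3/335 (g = -6/(-1204 + (-38 + (974 - 1*(-938)))) = -6/(-1204 + (-38 + (974 + 938))) = -6/(-1204 + (-38 + 1912)) = -6/(-1204 + 1874) = -6/670 = -6*1/670 = -3/335 ≈ -0.0089552)
Q(0)*g = 0*(-3/335) = 0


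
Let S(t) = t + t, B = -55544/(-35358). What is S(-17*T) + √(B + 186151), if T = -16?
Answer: 544 + √58181435210379/17679 ≈ 975.45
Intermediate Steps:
B = 27772/17679 (B = -55544*(-1/35358) = 27772/17679 ≈ 1.5709)
S(t) = 2*t
S(-17*T) + √(B + 186151) = 2*(-17*(-16)) + √(27772/17679 + 186151) = 2*272 + √(3290991301/17679) = 544 + √58181435210379/17679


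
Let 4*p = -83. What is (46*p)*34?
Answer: -32453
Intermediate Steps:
p = -83/4 (p = (¼)*(-83) = -83/4 ≈ -20.750)
(46*p)*34 = (46*(-83/4))*34 = -1909/2*34 = -32453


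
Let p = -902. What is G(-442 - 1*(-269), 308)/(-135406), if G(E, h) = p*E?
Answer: -78023/67703 ≈ -1.1524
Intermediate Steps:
G(E, h) = -902*E
G(-442 - 1*(-269), 308)/(-135406) = -902*(-442 - 1*(-269))/(-135406) = -902*(-442 + 269)*(-1/135406) = -902*(-173)*(-1/135406) = 156046*(-1/135406) = -78023/67703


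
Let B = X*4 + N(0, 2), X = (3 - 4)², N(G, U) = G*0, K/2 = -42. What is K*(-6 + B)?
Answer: 168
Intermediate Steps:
K = -84 (K = 2*(-42) = -84)
N(G, U) = 0
X = 1 (X = (-1)² = 1)
B = 4 (B = 1*4 + 0 = 4 + 0 = 4)
K*(-6 + B) = -84*(-6 + 4) = -84*(-2) = 168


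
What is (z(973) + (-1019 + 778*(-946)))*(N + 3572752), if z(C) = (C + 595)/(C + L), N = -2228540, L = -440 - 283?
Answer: -123835652823292/125 ≈ -9.9069e+11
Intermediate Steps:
L = -723
z(C) = (595 + C)/(-723 + C) (z(C) = (C + 595)/(C - 723) = (595 + C)/(-723 + C))
(z(973) + (-1019 + 778*(-946)))*(N + 3572752) = ((595 + 973)/(-723 + 973) + (-1019 + 778*(-946)))*(-2228540 + 3572752) = (1568/250 + (-1019 - 735988))*1344212 = ((1/250)*1568 - 737007)*1344212 = (784/125 - 737007)*1344212 = -92125091/125*1344212 = -123835652823292/125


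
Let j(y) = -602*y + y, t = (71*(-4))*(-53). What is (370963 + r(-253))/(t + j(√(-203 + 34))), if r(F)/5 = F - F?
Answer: 5583735076/287605673 + 2898333919*I/287605673 ≈ 19.415 + 10.077*I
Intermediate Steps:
r(F) = 0 (r(F) = 5*(F - F) = 5*0 = 0)
t = 15052 (t = -284*(-53) = 15052)
j(y) = -601*y
(370963 + r(-253))/(t + j(√(-203 + 34))) = (370963 + 0)/(15052 - 601*√(-203 + 34)) = 370963/(15052 - 7813*I) = 370963*((15052 + 7813*I)/287605673) = 370963*(15052 + 7813*I)/287605673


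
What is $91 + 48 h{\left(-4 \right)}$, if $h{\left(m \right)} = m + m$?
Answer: $-293$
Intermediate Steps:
$h{\left(m \right)} = 2 m$
$91 + 48 h{\left(-4 \right)} = 91 + 48 \cdot 2 \left(-4\right) = 91 + 48 \left(-8\right) = 91 - 384 = -293$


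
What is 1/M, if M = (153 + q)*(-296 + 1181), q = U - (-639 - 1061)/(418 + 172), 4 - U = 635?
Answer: -1/420480 ≈ -2.3782e-6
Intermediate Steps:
U = -631 (U = 4 - 1*635 = 4 - 635 = -631)
q = -37059/59 (q = -631 - (-639 - 1061)/(418 + 172) = -631 - (-1700)/590 = -631 - 1*(-170/59) = -631 + 170/59 = -37059/59 ≈ -628.12)
M = -420480 (M = (153 - 37059/59)*(-296 + 1181) = -28032/59*885 = -420480)
1/M = 1/(-420480) = -1/420480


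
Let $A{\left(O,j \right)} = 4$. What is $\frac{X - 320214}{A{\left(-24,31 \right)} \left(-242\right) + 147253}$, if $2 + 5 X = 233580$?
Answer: $- \frac{1367492}{731425} \approx -1.8696$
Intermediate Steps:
$X = \frac{233578}{5}$ ($X = - \frac{2}{5} + \frac{1}{5} \cdot 233580 = - \frac{2}{5} + 46716 = \frac{233578}{5} \approx 46716.0$)
$\frac{X - 320214}{A{\left(-24,31 \right)} \left(-242\right) + 147253} = \frac{\frac{233578}{5} - 320214}{4 \left(-242\right) + 147253} = - \frac{1367492}{5 \left(-968 + 147253\right)} = - \frac{1367492}{5 \cdot 146285} = \left(- \frac{1367492}{5}\right) \frac{1}{146285} = - \frac{1367492}{731425}$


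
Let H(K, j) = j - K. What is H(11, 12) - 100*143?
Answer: -14299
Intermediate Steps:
H(11, 12) - 100*143 = (12 - 1*11) - 100*143 = (12 - 11) - 14300 = 1 - 14300 = -14299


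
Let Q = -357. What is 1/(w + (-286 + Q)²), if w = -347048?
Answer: 1/66401 ≈ 1.5060e-5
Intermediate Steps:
1/(w + (-286 + Q)²) = 1/(-347048 + (-286 - 357)²) = 1/(-347048 + (-643)²) = 1/(-347048 + 413449) = 1/66401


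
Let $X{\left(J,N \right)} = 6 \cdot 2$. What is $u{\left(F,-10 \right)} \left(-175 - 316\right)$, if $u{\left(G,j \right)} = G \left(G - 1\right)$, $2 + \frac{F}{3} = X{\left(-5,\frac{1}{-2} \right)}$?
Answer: $-427170$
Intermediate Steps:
$X{\left(J,N \right)} = 12$
$F = 30$ ($F = -6 + 3 \cdot 12 = -6 + 36 = 30$)
$u{\left(G,j \right)} = G \left(-1 + G\right)$
$u{\left(F,-10 \right)} \left(-175 - 316\right) = 30 \left(-1 + 30\right) \left(-175 - 316\right) = 30 \cdot 29 \left(-491\right) = 870 \left(-491\right) = -427170$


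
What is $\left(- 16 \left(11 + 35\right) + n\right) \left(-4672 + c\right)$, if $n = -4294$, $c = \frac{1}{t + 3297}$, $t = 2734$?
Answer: $\frac{141729459930}{6031} \approx 2.35 \cdot 10^{7}$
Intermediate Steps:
$c = \frac{1}{6031}$ ($c = \frac{1}{2734 + 3297} = \frac{1}{6031} \approx 0.00016581$)
$\left(- 16 \left(11 + 35\right) + n\right) \left(-4672 + c\right) = \left(- 16 \left(11 + 35\right) - 4294\right) \left(-4672 + \frac{1}{6031}\right) = \left(\left(-16\right) 46 - 4294\right) \left(- \frac{28176831}{6031}\right) = \left(-736 - 4294\right) \left(- \frac{28176831}{6031}\right) = \left(-5030\right) \left(- \frac{28176831}{6031}\right) = \frac{141729459930}{6031}$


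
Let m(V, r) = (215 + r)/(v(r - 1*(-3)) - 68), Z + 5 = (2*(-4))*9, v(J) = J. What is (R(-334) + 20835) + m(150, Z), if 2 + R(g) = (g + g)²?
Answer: 33160978/71 ≈ 4.6706e+5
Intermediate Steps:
Z = -77 (Z = -5 + (2*(-4))*9 = -5 - 8*9 = -5 - 72 = -77)
R(g) = -2 + 4*g² (R(g) = -2 + (g + g)² = -2 + (2*g)² = -2 + 4*g²)
m(V, r) = (215 + r)/(-65 + r) (m(V, r) = (215 + r)/((r - 1*(-3)) - 68) = (215 + r)/((r + 3) - 68) = (215 + r)/((3 + r) - 68) = (215 + r)/(-65 + r))
(R(-334) + 20835) + m(150, Z) = ((-2 + 4*(-334)²) + 20835) + (215 - 77)/(-65 - 77) = ((-2 + 4*111556) + 20835) + 138/(-142) = ((-2 + 446224) + 20835) - 1/142*138 = (446222 + 20835) - 69/71 = 467057 - 69/71 = 33160978/71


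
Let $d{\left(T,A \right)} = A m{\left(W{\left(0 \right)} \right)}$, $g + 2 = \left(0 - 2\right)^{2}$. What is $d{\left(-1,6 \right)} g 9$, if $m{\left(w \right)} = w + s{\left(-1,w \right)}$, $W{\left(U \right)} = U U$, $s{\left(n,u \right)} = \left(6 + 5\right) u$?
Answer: $0$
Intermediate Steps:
$s{\left(n,u \right)} = 11 u$
$g = 2$ ($g = -2 + \left(0 - 2\right)^{2} = -2 + \left(-2\right)^{2} = -2 + 4 = 2$)
$W{\left(U \right)} = U^{2}$
$m{\left(w \right)} = 12 w$ ($m{\left(w \right)} = w + 11 w = 12 w$)
$d{\left(T,A \right)} = 0$ ($d{\left(T,A \right)} = A 12 \cdot 0^{2} = A 12 \cdot 0 = A 0 = 0$)
$d{\left(-1,6 \right)} g 9 = 0 \cdot 2 \cdot 9 = 0 \cdot 9 = 0$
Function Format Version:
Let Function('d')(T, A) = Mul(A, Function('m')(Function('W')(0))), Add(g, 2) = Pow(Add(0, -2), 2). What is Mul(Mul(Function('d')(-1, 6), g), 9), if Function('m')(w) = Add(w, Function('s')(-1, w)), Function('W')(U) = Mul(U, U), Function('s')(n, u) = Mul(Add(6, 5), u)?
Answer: 0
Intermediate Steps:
Function('s')(n, u) = Mul(11, u)
g = 2 (g = Add(-2, Pow(Add(0, -2), 2)) = Add(-2, Pow(-2, 2)) = Add(-2, 4) = 2)
Function('W')(U) = Pow(U, 2)
Function('m')(w) = Mul(12, w) (Function('m')(w) = Add(w, Mul(11, w)) = Mul(12, w))
Function('d')(T, A) = 0 (Function('d')(T, A) = Mul(A, Mul(12, Pow(0, 2))) = Mul(A, Mul(12, 0)) = Mul(A, 0) = 0)
Mul(Mul(Function('d')(-1, 6), g), 9) = Mul(Mul(0, 2), 9) = Mul(0, 9) = 0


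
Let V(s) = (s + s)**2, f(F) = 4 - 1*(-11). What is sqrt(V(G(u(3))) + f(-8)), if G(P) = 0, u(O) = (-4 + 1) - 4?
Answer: sqrt(15) ≈ 3.8730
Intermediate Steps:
u(O) = -7 (u(O) = -3 - 4 = -7)
f(F) = 15 (f(F) = 4 + 11 = 15)
V(s) = 4*s**2 (V(s) = (2*s)**2 = 4*s**2)
sqrt(V(G(u(3))) + f(-8)) = sqrt(4*0**2 + 15) = sqrt(4*0 + 15) = sqrt(0 + 15) = sqrt(15)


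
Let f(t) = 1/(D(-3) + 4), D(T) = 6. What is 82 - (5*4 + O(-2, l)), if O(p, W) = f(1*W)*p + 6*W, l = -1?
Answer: 341/5 ≈ 68.200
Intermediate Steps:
f(t) = ⅒ (f(t) = 1/(6 + 4) = 1/10 = ⅒)
O(p, W) = 6*W + p/10 (O(p, W) = p/10 + 6*W = 6*W + p/10)
82 - (5*4 + O(-2, l)) = 82 - (5*4 + (6*(-1) + (⅒)*(-2))) = 82 - (20 + (-6 - ⅕)) = 82 - (20 - 31/5) = 82 - 1*69/5 = 82 - 69/5 = 341/5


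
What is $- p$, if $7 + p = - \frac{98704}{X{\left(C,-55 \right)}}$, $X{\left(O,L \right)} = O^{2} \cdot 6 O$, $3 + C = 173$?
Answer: $\frac{12902794}{1842375} \approx 7.0033$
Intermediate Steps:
$C = 170$ ($C = -3 + 173 = 170$)
$X{\left(O,L \right)} = 6 O^{3}$ ($X{\left(O,L \right)} = 6 O^{2} O = 6 O^{3}$)
$p = - \frac{12902794}{1842375}$ ($p = -7 - \frac{98704}{6 \cdot 170^{3}} = -7 - \frac{98704}{6 \cdot 4913000} = -7 - \frac{98704}{29478000} = -7 - \frac{6169}{1842375} = - \frac{12902794}{1842375} \approx -7.0033$)
$- p = \left(-1\right) \left(- \frac{12902794}{1842375}\right) = \frac{12902794}{1842375}$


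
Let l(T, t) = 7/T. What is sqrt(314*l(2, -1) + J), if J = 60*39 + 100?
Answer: sqrt(3539) ≈ 59.490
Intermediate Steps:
J = 2440 (J = 2340 + 100 = 2440)
sqrt(314*l(2, -1) + J) = sqrt(314*(7/2) + 2440) = sqrt(1099 + 2440) = sqrt(3539)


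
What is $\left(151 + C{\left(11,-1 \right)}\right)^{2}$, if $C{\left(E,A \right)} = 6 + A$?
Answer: $24336$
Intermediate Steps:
$\left(151 + C{\left(11,-1 \right)}\right)^{2} = \left(151 + \left(6 - 1\right)\right)^{2} = \left(151 + 5\right)^{2} = 156^{2} = 24336$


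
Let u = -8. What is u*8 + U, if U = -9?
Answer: -73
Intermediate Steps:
u*8 + U = -8*8 - 9 = -64 - 9 = -73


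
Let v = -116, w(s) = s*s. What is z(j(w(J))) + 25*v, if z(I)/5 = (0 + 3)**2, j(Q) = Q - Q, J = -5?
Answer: -2855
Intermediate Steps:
w(s) = s**2
j(Q) = 0
z(I) = 45 (z(I) = 5*(0 + 3)**2 = 5*3**2 = 5*9 = 45)
z(j(w(J))) + 25*v = 45 + 25*(-116) = 45 - 2900 = -2855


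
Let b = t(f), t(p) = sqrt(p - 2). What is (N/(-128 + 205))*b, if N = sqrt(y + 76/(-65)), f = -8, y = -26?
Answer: -2*sqrt(11479)/1001 ≈ -0.21407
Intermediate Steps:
t(p) = sqrt(-2 + p)
b = I*sqrt(10) (b = sqrt(-2 - 8) = sqrt(-10) = I*sqrt(10) ≈ 3.1623*I)
N = I*sqrt(114790)/65 (N = sqrt(-26 + 76/(-65)) = sqrt(-26 + 76*(-1/65)) = sqrt(-26 - 76/65) = sqrt(-1766/65) = I*sqrt(114790)/65 ≈ 5.2124*I)
(N/(-128 + 205))*b = ((I*sqrt(114790)/65)/(-128 + 205))*(I*sqrt(10)) = ((I*sqrt(114790)/65)/77)*(I*sqrt(10)) = ((I*sqrt(114790)/65)*(1/77))*(I*sqrt(10)) = (I*sqrt(114790)/5005)*(I*sqrt(10)) = -2*sqrt(11479)/1001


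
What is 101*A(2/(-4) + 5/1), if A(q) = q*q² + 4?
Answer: 76861/8 ≈ 9607.6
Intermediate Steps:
A(q) = 4 + q³ (A(q) = q³ + 4 = 4 + q³)
101*A(2/(-4) + 5/1) = 101*(4 + (2/(-4) + 5/1)³) = 101*(4 + (2*(-¼) + 5*1)³) = 101*(4 + (-½ + 5)³) = 101*(4 + (9/2)³) = 101*(4 + 729/8) = 101*(761/8) = 76861/8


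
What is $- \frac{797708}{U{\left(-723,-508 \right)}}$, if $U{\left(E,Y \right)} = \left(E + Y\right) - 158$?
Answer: $\frac{797708}{1389} \approx 574.3$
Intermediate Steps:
$U{\left(E,Y \right)} = -158 + E + Y$
$- \frac{797708}{U{\left(-723,-508 \right)}} = - \frac{797708}{-158 - 723 - 508} = - \frac{797708}{-1389} = \left(-797708\right) \left(- \frac{1}{1389}\right) = \frac{797708}{1389}$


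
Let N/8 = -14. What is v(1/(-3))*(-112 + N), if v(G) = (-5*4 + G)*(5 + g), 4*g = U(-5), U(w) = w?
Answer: 17080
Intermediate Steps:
N = -112 (N = 8*(-14) = -112)
g = -5/4 (g = (¼)*(-5) = -5/4 ≈ -1.2500)
v(G) = -75 + 15*G/4 (v(G) = (-5*4 + G)*(5 - 5/4) = (-20 + G)*(15/4) = -75 + 15*G/4)
v(1/(-3))*(-112 + N) = (-75 + 15*(1/(-3))/4)*(-112 - 112) = (-75 + 15*(1*(-⅓))/4)*(-224) = (-75 + (15/4)*(-⅓))*(-224) = (-75 - 5/4)*(-224) = -305/4*(-224) = 17080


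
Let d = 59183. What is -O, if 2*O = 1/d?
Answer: -1/118366 ≈ -8.4484e-6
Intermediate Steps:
O = 1/118366 (O = (½)/59183 = (½)*(1/59183) = 1/118366 ≈ 8.4484e-6)
-O = -1*1/118366 = -1/118366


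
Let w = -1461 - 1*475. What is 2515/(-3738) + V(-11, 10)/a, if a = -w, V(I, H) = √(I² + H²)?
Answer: -2515/3738 + √221/1936 ≈ -0.66514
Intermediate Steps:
w = -1936 (w = -1461 - 475 = -1936)
V(I, H) = √(H² + I²)
a = 1936 (a = -1*(-1936) = 1936)
2515/(-3738) + V(-11, 10)/a = 2515/(-3738) + √(10² + (-11)²)/1936 = 2515*(-1/3738) + √(100 + 121)*(1/1936) = -2515/3738 + √221*(1/1936) = -2515/3738 + √221/1936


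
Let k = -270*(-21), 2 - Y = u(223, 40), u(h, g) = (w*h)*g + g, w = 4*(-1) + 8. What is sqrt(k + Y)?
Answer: 4*I*sqrt(1878) ≈ 173.34*I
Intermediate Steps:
w = 4 (w = -4 + 8 = 4)
u(h, g) = g + 4*g*h (u(h, g) = (4*h)*g + g = 4*g*h + g = g + 4*g*h)
Y = -35718 (Y = 2 - 40*(1 + 4*223) = 2 - 40*(1 + 892) = 2 - 40*893 = 2 - 1*35720 = 2 - 35720 = -35718)
k = 5670
sqrt(k + Y) = sqrt(5670 - 35718) = sqrt(-30048) = 4*I*sqrt(1878)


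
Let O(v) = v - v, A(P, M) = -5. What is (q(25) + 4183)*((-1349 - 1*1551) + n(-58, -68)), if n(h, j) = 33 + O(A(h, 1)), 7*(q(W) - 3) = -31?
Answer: -83919957/7 ≈ -1.1989e+7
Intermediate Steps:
O(v) = 0
q(W) = -10/7 (q(W) = 3 + (⅐)*(-31) = 3 - 31/7 = -10/7)
n(h, j) = 33 (n(h, j) = 33 + 0 = 33)
(q(25) + 4183)*((-1349 - 1*1551) + n(-58, -68)) = (-10/7 + 4183)*((-1349 - 1*1551) + 33) = 29271*((-1349 - 1551) + 33)/7 = 29271*(-2900 + 33)/7 = (29271/7)*(-2867) = -83919957/7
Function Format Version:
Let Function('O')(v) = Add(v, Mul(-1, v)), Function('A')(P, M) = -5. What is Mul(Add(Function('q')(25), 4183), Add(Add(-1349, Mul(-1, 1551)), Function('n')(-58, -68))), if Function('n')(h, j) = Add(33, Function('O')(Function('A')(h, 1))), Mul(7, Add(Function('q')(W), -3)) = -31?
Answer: Rational(-83919957, 7) ≈ -1.1989e+7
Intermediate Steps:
Function('O')(v) = 0
Function('q')(W) = Rational(-10, 7) (Function('q')(W) = Add(3, Mul(Rational(1, 7), -31)) = Add(3, Rational(-31, 7)) = Rational(-10, 7))
Function('n')(h, j) = 33 (Function('n')(h, j) = Add(33, 0) = 33)
Mul(Add(Function('q')(25), 4183), Add(Add(-1349, Mul(-1, 1551)), Function('n')(-58, -68))) = Mul(Add(Rational(-10, 7), 4183), Add(Add(-1349, Mul(-1, 1551)), 33)) = Mul(Rational(29271, 7), Add(Add(-1349, -1551), 33)) = Mul(Rational(29271, 7), Add(-2900, 33)) = Mul(Rational(29271, 7), -2867) = Rational(-83919957, 7)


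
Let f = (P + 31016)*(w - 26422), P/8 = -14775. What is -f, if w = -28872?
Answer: -4820752096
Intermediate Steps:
P = -118200 (P = 8*(-14775) = -118200)
f = 4820752096 (f = (-118200 + 31016)*(-28872 - 26422) = -87184*(-55294) = 4820752096)
-f = -1*4820752096 = -4820752096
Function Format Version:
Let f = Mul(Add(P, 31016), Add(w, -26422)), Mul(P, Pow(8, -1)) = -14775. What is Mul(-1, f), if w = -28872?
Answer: -4820752096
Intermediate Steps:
P = -118200 (P = Mul(8, -14775) = -118200)
f = 4820752096 (f = Mul(Add(-118200, 31016), Add(-28872, -26422)) = Mul(-87184, -55294) = 4820752096)
Mul(-1, f) = Mul(-1, 4820752096) = -4820752096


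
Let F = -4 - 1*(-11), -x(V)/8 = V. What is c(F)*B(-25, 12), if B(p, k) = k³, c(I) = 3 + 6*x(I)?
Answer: -575424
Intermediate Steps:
x(V) = -8*V
F = 7 (F = -4 + 11 = 7)
c(I) = 3 - 48*I (c(I) = 3 + 6*(-8*I) = 3 - 48*I)
c(F)*B(-25, 12) = (3 - 48*7)*12³ = (3 - 336)*1728 = -333*1728 = -575424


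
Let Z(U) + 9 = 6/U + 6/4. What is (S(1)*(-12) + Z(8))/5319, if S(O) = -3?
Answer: 13/2364 ≈ 0.0054992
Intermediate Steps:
Z(U) = -15/2 + 6/U (Z(U) = -9 + (6/U + 6/4) = -9 + (6/U + 6*(¼)) = -9 + (6/U + 3/2) = -9 + (3/2 + 6/U) = -15/2 + 6/U)
(S(1)*(-12) + Z(8))/5319 = (-3*(-12) + (-15/2 + 6/8))/5319 = (36 + (-15/2 + 6*(⅛)))*(1/5319) = (36 + (-15/2 + ¾))*(1/5319) = (36 - 27/4)*(1/5319) = (117/4)*(1/5319) = 13/2364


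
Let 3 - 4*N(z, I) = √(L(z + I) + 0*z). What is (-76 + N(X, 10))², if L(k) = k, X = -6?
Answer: 91809/16 ≈ 5738.1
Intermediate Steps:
N(z, I) = ¾ - √(I + z)/4 (N(z, I) = ¾ - √((z + I) + 0*z)/4 = ¾ - √((I + z) + 0)/4 = ¾ - √(I + z)/4)
(-76 + N(X, 10))² = (-76 + (¾ - √(10 - 6)/4))² = (-76 + (¾ - √4/4))² = (-76 + (¾ - ¼*2))² = (-76 + (¾ - ½))² = (-76 + ¼)² = (-303/4)² = 91809/16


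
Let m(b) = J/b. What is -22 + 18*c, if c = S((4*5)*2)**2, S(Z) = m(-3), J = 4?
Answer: 10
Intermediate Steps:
m(b) = 4/b
S(Z) = -4/3 (S(Z) = 4/(-3) = 4*(-1/3) = -4/3)
c = 16/9 (c = (-4/3)**2 = 16/9 ≈ 1.7778)
-22 + 18*c = -22 + 18*(16/9) = -22 + 32 = 10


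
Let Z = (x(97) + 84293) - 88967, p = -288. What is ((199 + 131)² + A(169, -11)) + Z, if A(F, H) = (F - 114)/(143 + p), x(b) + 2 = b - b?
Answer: 3022485/29 ≈ 1.0422e+5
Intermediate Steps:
x(b) = -2 (x(b) = -2 + (b - b) = -2 + 0 = -2)
A(F, H) = 114/145 - F/145 (A(F, H) = (F - 114)/(143 - 288) = (-114 + F)/(-145) = (-114 + F)*(-1/145) = 114/145 - F/145)
Z = -4676 (Z = (-2 + 84293) - 88967 = 84291 - 88967 = -4676)
((199 + 131)² + A(169, -11)) + Z = ((199 + 131)² + (114/145 - 1/145*169)) - 4676 = (330² + (114/145 - 169/145)) - 4676 = (108900 - 11/29) - 4676 = 3158089/29 - 4676 = 3022485/29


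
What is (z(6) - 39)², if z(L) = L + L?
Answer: 729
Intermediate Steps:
z(L) = 2*L
(z(6) - 39)² = (2*6 - 39)² = (12 - 39)² = (-27)² = 729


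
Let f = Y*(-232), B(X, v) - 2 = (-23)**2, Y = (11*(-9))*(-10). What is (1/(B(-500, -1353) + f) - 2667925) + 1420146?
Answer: -285927310072/229149 ≈ -1.2478e+6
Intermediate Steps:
Y = 990 (Y = -99*(-10) = 990)
B(X, v) = 531 (B(X, v) = 2 + (-23)**2 = 2 + 529 = 531)
f = -229680 (f = 990*(-232) = -229680)
(1/(B(-500, -1353) + f) - 2667925) + 1420146 = (1/(531 - 229680) - 2667925) + 1420146 = (1/(-229149) - 2667925) + 1420146 = (-1/229149 - 2667925) + 1420146 = -611352345826/229149 + 1420146 = -285927310072/229149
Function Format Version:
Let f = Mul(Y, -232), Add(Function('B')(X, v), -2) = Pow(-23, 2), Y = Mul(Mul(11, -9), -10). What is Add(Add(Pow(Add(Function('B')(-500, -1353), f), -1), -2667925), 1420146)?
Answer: Rational(-285927310072, 229149) ≈ -1.2478e+6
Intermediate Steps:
Y = 990 (Y = Mul(-99, -10) = 990)
Function('B')(X, v) = 531 (Function('B')(X, v) = Add(2, Pow(-23, 2)) = Add(2, 529) = 531)
f = -229680 (f = Mul(990, -232) = -229680)
Add(Add(Pow(Add(Function('B')(-500, -1353), f), -1), -2667925), 1420146) = Add(Add(Pow(Add(531, -229680), -1), -2667925), 1420146) = Add(Add(Pow(-229149, -1), -2667925), 1420146) = Add(Add(Rational(-1, 229149), -2667925), 1420146) = Add(Rational(-611352345826, 229149), 1420146) = Rational(-285927310072, 229149)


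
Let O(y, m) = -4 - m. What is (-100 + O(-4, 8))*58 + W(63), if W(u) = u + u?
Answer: -6370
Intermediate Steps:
W(u) = 2*u
(-100 + O(-4, 8))*58 + W(63) = (-100 + (-4 - 1*8))*58 + 2*63 = (-100 + (-4 - 8))*58 + 126 = (-100 - 12)*58 + 126 = -112*58 + 126 = -6496 + 126 = -6370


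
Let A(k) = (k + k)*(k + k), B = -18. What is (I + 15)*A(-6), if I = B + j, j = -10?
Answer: -1872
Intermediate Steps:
A(k) = 4*k² (A(k) = (2*k)*(2*k) = 4*k²)
I = -28 (I = -18 - 10 = -28)
(I + 15)*A(-6) = (-28 + 15)*(4*(-6)²) = -52*36 = -13*144 = -1872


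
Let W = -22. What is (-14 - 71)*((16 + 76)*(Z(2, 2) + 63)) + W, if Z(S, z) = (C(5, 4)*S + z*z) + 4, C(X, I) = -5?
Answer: -477042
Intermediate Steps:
Z(S, z) = 4 + z² - 5*S (Z(S, z) = (-5*S + z*z) + 4 = (-5*S + z²) + 4 = (z² - 5*S) + 4 = 4 + z² - 5*S)
(-14 - 71)*((16 + 76)*(Z(2, 2) + 63)) + W = (-14 - 71)*((16 + 76)*((4 + 2² - 5*2) + 63)) - 22 = -7820*((4 + 4 - 10) + 63) - 22 = -7820*(-2 + 63) - 22 = -7820*61 - 22 = -85*5612 - 22 = -477020 - 22 = -477042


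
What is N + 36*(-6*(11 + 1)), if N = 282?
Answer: -2310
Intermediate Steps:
N + 36*(-6*(11 + 1)) = 282 + 36*(-6*(11 + 1)) = 282 + 36*(-6*12) = 282 + 36*(-72) = 282 - 2592 = -2310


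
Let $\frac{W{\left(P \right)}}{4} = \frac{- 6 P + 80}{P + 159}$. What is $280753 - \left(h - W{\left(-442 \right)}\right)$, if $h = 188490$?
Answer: $\frac{26099501}{283} \approx 92224.0$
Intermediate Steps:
$W{\left(P \right)} = \frac{4 \left(80 - 6 P\right)}{159 + P}$ ($W{\left(P \right)} = 4 \frac{- 6 P + 80}{P + 159} = 4 \frac{80 - 6 P}{159 + P} = \frac{4 \left(80 - 6 P\right)}{159 + P}$)
$280753 - \left(h - W{\left(-442 \right)}\right) = 280753 - \left(188490 - \frac{8 \left(40 - -1326\right)}{159 - 442}\right) = 280753 - \left(188490 - \frac{8 \left(40 + 1326\right)}{-283}\right) = 280753 - \left(188490 + \frac{8}{283} \cdot 1366\right) = 280753 - \frac{53353598}{283} = \frac{26099501}{283}$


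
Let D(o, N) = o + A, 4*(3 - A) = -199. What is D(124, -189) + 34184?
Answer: 137443/4 ≈ 34361.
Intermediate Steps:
A = 211/4 (A = 3 - 1/4*(-199) = 3 + 199/4 = 211/4 ≈ 52.750)
D(o, N) = 211/4 + o (D(o, N) = o + 211/4 = 211/4 + o)
D(124, -189) + 34184 = (211/4 + 124) + 34184 = 707/4 + 34184 = 137443/4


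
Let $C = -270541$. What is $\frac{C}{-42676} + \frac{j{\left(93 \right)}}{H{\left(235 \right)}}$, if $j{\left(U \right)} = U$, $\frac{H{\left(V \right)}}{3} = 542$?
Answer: $\frac{73978089}{11565196} \approx 6.3966$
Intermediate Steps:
$H{\left(V \right)} = 1626$ ($H{\left(V \right)} = 3 \cdot 542 = 1626$)
$\frac{C}{-42676} + \frac{j{\left(93 \right)}}{H{\left(235 \right)}} = - \frac{270541}{-42676} + \frac{93}{1626} = \left(-270541\right) \left(- \frac{1}{42676}\right) + 93 \cdot \frac{1}{1626} = \frac{270541}{42676} + \frac{31}{542} = \frac{73978089}{11565196}$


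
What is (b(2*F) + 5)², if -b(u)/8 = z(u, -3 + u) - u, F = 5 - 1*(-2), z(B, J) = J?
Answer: 841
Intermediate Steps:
F = 7 (F = 5 + 2 = 7)
b(u) = 24 (b(u) = -8*((-3 + u) - u) = -8*(-3) = 24)
(b(2*F) + 5)² = (24 + 5)² = 29² = 841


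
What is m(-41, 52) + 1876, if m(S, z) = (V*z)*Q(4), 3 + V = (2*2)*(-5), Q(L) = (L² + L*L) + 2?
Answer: -38788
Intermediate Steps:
Q(L) = 2 + 2*L² (Q(L) = (L² + L²) + 2 = 2*L² + 2 = 2 + 2*L²)
V = -23 (V = -3 + (2*2)*(-5) = -3 + 4*(-5) = -3 - 20 = -23)
m(S, z) = -782*z (m(S, z) = (-23*z)*(2 + 2*4²) = (-23*z)*(2 + 2*16) = (-23*z)*(2 + 32) = -23*z*34 = -782*z)
m(-41, 52) + 1876 = -782*52 + 1876 = -40664 + 1876 = -38788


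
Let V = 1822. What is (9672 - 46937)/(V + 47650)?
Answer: -37265/49472 ≈ -0.75325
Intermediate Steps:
(9672 - 46937)/(V + 47650) = (9672 - 46937)/(1822 + 47650) = -37265/49472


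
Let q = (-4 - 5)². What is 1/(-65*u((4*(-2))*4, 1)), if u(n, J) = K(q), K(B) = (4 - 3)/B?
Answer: -81/65 ≈ -1.2462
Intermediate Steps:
q = 81 (q = (-9)² = 81)
K(B) = 1/B
u(n, J) = 1/81
1/(-65*u((4*(-2))*4, 1)) = 1/(-65*1/81) = 1/(-65/81) = -81/65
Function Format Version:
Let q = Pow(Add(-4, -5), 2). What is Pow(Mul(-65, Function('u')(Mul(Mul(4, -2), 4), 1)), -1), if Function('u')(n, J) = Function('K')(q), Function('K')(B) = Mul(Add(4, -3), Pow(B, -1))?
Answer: Rational(-81, 65) ≈ -1.2462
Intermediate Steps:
q = 81 (q = Pow(-9, 2) = 81)
Function('K')(B) = Pow(B, -1) (Function('K')(B) = Mul(1, Pow(B, -1)) = Pow(B, -1))
Function('u')(n, J) = Rational(1, 81) (Function('u')(n, J) = Pow(81, -1) = Rational(1, 81))
Pow(Mul(-65, Function('u')(Mul(Mul(4, -2), 4), 1)), -1) = Pow(Mul(-65, Rational(1, 81)), -1) = Pow(Rational(-65, 81), -1) = Rational(-81, 65)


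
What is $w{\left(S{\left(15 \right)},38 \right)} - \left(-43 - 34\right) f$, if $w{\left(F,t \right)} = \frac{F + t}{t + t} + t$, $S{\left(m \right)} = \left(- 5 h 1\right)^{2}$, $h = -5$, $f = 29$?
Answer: $\frac{173259}{76} \approx 2279.7$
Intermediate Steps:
$S{\left(m \right)} = 625$ ($S{\left(m \right)} = \left(\left(-5\right) \left(-5\right) 1\right)^{2} = \left(25 \cdot 1\right)^{2} = 25^{2} = 625$)
$w{\left(F,t \right)} = t + \frac{F + t}{2 t}$ ($w{\left(F,t \right)} = \frac{F + t}{2 t} + t = t + \frac{F + t}{2 t}$)
$w{\left(S{\left(15 \right)},38 \right)} - \left(-43 - 34\right) f = \left(\frac{1}{2} + 38 + \frac{1}{2} \cdot 625 \cdot \frac{1}{38}\right) - \left(-43 - 34\right) 29 = \left(\frac{1}{2} + 38 + \frac{1}{2} \cdot 625 \cdot \frac{1}{38}\right) - \left(-77\right) 29 = \left(\frac{1}{2} + 38 + \frac{625}{76}\right) - -2233 = \frac{3551}{76} + 2233 = \frac{173259}{76}$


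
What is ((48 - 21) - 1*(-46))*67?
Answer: 4891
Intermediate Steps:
((48 - 21) - 1*(-46))*67 = (27 + 46)*67 = 73*67 = 4891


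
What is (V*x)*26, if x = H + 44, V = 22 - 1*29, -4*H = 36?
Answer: -6370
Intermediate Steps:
H = -9 (H = -1/4*36 = -9)
V = -7 (V = 22 - 29 = -7)
x = 35 (x = -9 + 44 = 35)
(V*x)*26 = -7*35*26 = -245*26 = -6370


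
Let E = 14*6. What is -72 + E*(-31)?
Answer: -2676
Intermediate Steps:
E = 84
-72 + E*(-31) = -72 + 84*(-31) = -72 - 2604 = -2676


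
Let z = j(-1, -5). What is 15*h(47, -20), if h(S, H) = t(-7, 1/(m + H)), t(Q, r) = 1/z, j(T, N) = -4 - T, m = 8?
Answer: -5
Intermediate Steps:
z = -3 (z = -4 - 1*(-1) = -4 + 1 = -3)
t(Q, r) = -1/3 (t(Q, r) = 1/(-3) = -1/3)
h(S, H) = -1/3
15*h(47, -20) = 15*(-1/3) = -5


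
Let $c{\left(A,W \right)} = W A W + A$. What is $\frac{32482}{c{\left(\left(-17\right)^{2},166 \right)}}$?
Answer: $\frac{32482}{7963973} \approx 0.0040786$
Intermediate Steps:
$c{\left(A,W \right)} = A + A W^{2}$ ($c{\left(A,W \right)} = A W W + A = A W^{2} + A = A + A W^{2}$)
$\frac{32482}{c{\left(\left(-17\right)^{2},166 \right)}} = \frac{32482}{\left(-17\right)^{2} \left(1 + 166^{2}\right)} = \frac{32482}{289 \left(1 + 27556\right)} = \frac{32482}{289 \cdot 27557} = \frac{32482}{7963973}$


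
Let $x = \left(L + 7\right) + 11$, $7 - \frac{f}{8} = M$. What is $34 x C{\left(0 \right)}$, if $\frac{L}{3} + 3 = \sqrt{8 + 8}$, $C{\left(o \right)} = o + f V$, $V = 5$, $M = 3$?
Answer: $114240$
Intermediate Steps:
$f = 32$ ($f = 56 - 24 = 32$)
$C{\left(o \right)} = 160 + o$ ($C{\left(o \right)} = o + 32 \cdot 5 = o + 160 = 160 + o$)
$L = 3$ ($L = -9 + 3 \sqrt{8 + 8} = -9 + 3 \sqrt{16} = -9 + 3 \cdot 4 = -9 + 12 = 3$)
$x = 21$ ($x = \left(3 + 7\right) + 11 = 10 + 11 = 21$)
$34 x C{\left(0 \right)} = 34 \cdot 21 \left(160 + 0\right) = 714 \cdot 160 = 114240$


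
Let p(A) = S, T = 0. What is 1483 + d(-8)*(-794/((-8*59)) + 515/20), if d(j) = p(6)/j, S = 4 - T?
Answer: 346751/236 ≈ 1469.3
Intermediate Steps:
S = 4 (S = 4 - 1*0 = 4 + 0 = 4)
p(A) = 4
d(j) = 4/j
1483 + d(-8)*(-794/((-8*59)) + 515/20) = 1483 + (4/(-8))*(-794/((-8*59)) + 515/20) = 1483 + (4*(-⅛))*(-794/(-472) + 515*(1/20)) = 1483 - (-794*(-1/472) + 103/4)/2 = 1483 - (397/236 + 103/4)/2 = 1483 - ½*3237/118 = 1483 - 3237/236 = 346751/236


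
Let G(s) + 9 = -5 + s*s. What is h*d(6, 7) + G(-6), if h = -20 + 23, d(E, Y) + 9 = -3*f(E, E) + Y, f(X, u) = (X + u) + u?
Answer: -146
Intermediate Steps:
f(X, u) = X + 2*u
d(E, Y) = -9 + Y - 9*E (d(E, Y) = -9 + (-3*(E + 2*E) + Y) = -9 + (-9*E + Y) = -9 + (Y - 9*E) = -9 + Y - 9*E)
G(s) = -14 + s² (G(s) = -9 + (-5 + s*s) = -9 + (-5 + s²) = -14 + s²)
h = 3
h*d(6, 7) + G(-6) = 3*(-9 + 7 - 9*6) + (-14 + (-6)²) = 3*(-9 + 7 - 54) + (-14 + 36) = 3*(-56) + 22 = -168 + 22 = -146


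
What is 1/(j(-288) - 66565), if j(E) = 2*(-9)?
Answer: -1/66583 ≈ -1.5019e-5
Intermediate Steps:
j(E) = -18
1/(j(-288) - 66565) = 1/(-18 - 66565) = 1/(-66583) = -1/66583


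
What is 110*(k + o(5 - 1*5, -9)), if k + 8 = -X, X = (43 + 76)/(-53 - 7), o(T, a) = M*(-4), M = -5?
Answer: 9229/6 ≈ 1538.2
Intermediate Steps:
o(T, a) = 20 (o(T, a) = -5*(-4) = 20)
X = -119/60 (X = 119/(-60) = 119*(-1/60) = -119/60 ≈ -1.9833)
k = -361/60 (k = -8 - 1*(-119/60) = -8 + 119/60 = -361/60 ≈ -6.0167)
110*(k + o(5 - 1*5, -9)) = 110*(-361/60 + 20) = 110*(839/60) = 9229/6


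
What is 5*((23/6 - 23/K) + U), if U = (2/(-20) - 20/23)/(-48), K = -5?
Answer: 31109/736 ≈ 42.268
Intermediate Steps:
U = 223/11040 (U = (2*(-1/20) - 20*1/23)*(-1/48) = (-⅒ - 20/23)*(-1/48) = -223/230*(-1/48) = 223/11040 ≈ 0.020199)
5*((23/6 - 23/K) + U) = 5*((23/6 - 23/(-5)) + 223/11040) = 5*((23*(⅙) - 23*(-⅕)) + 223/11040) = 5*((23/6 + 23/5) + 223/11040) = 5*(253/30 + 223/11040) = 5*(31109/3680) = 31109/736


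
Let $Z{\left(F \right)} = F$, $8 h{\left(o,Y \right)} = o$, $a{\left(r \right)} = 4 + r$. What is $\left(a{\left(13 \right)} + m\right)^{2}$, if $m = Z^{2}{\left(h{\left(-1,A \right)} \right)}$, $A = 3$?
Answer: $\frac{1185921}{4096} \approx 289.53$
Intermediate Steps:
$h{\left(o,Y \right)} = \frac{o}{8}$
$m = \frac{1}{64}$ ($m = \left(\frac{1}{8} \left(-1\right)\right)^{2} = \left(- \frac{1}{8}\right)^{2} = \frac{1}{64} \approx 0.015625$)
$\left(a{\left(13 \right)} + m\right)^{2} = \left(\left(4 + 13\right) + \frac{1}{64}\right)^{2} = \left(17 + \frac{1}{64}\right)^{2} = \left(\frac{1089}{64}\right)^{2} = \frac{1185921}{4096}$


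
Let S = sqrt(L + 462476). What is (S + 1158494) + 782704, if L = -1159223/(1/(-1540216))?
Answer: 1941198 + 2*sqrt(446363568661) ≈ 3.2774e+6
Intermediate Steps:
L = 1785453812168 (L = -1159223/(-1/1540216) = -1159223*(-1540216) = 1785453812168)
S = 2*sqrt(446363568661) (S = sqrt(1785453812168 + 462476) = sqrt(1785454274644) = 2*sqrt(446363568661) ≈ 1.3362e+6)
(S + 1158494) + 782704 = (2*sqrt(446363568661) + 1158494) + 782704 = (1158494 + 2*sqrt(446363568661)) + 782704 = 1941198 + 2*sqrt(446363568661)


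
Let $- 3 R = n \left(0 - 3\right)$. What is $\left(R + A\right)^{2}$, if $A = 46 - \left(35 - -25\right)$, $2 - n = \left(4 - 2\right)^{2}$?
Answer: $256$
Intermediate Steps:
$n = -2$ ($n = 2 - \left(4 - 2\right)^{2} = 2 - 2^{2} = 2 - 4 = -2$)
$A = -14$ ($A = 46 - \left(35 + 25\right) = 46 - 60 = -14$)
$R = -2$ ($R = - \frac{\left(-2\right) \left(0 - 3\right)}{3} = - \frac{\left(-2\right) \left(-3\right)}{3} = \left(- \frac{1}{3}\right) 6 = -2$)
$\left(R + A\right)^{2} = \left(-2 - 14\right)^{2} = \left(-16\right)^{2} = 256$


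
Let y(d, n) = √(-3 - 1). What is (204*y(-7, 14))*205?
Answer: 83640*I ≈ 83640.0*I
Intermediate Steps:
y(d, n) = 2*I (y(d, n) = √(-4) = 2*I)
(204*y(-7, 14))*205 = (204*(2*I))*205 = (408*I)*205 = 83640*I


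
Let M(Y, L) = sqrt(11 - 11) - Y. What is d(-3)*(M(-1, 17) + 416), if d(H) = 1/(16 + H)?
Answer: 417/13 ≈ 32.077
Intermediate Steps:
M(Y, L) = -Y (M(Y, L) = sqrt(0) - Y = 0 - Y = -Y)
d(-3)*(M(-1, 17) + 416) = (-1*(-1) + 416)/(16 - 3) = (1 + 416)/13 = (1/13)*417 = 417/13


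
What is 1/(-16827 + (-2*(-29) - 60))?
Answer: -1/16829 ≈ -5.9421e-5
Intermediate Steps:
1/(-16827 + (-2*(-29) - 60)) = 1/(-16827 + (58 - 60)) = 1/(-16827 - 2) = 1/(-16829) = -1/16829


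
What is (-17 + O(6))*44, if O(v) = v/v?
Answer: -704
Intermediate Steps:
O(v) = 1
(-17 + O(6))*44 = (-17 + 1)*44 = -16*44 = -704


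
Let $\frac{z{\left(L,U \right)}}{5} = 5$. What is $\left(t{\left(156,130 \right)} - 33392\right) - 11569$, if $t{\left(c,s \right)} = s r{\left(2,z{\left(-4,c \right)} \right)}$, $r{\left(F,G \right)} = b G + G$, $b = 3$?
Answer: $-31961$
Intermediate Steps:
$z{\left(L,U \right)} = 25$ ($z{\left(L,U \right)} = 5 \cdot 5 = 25$)
$r{\left(F,G \right)} = 4 G$ ($r{\left(F,G \right)} = 3 G + G = 4 G$)
$t{\left(c,s \right)} = 100 s$ ($t{\left(c,s \right)} = s 4 \cdot 25 = s 100 = 100 s$)
$\left(t{\left(156,130 \right)} - 33392\right) - 11569 = \left(100 \cdot 130 - 33392\right) - 11569 = \left(13000 - 33392\right) - 11569 = -20392 - 11569 = -31961$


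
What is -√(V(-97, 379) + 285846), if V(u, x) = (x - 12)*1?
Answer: -√286213 ≈ -534.99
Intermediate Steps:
V(u, x) = -12 + x (V(u, x) = (-12 + x)*1 = -12 + x)
-√(V(-97, 379) + 285846) = -√((-12 + 379) + 285846) = -√(367 + 285846) = -√286213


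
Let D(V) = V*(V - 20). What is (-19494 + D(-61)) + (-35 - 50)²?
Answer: -7328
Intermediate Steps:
D(V) = V*(-20 + V)
(-19494 + D(-61)) + (-35 - 50)² = (-19494 - 61*(-20 - 61)) + (-35 - 50)² = (-19494 - 61*(-81)) + (-85)² = (-19494 + 4941) + 7225 = -14553 + 7225 = -7328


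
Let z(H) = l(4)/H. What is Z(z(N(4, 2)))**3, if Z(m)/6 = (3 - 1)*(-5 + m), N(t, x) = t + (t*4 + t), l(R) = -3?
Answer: -1860867/8 ≈ -2.3261e+5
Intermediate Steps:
N(t, x) = 6*t (N(t, x) = t + (4*t + t) = t + 5*t = 6*t)
z(H) = -3/H
Z(m) = -60 + 12*m (Z(m) = 6*((3 - 1)*(-5 + m)) = 6*(2*(-5 + m)) = 6*(-10 + 2*m) = -60 + 12*m)
Z(z(N(4, 2)))**3 = (-60 + 12*(-3/(6*4)))**3 = (-60 + 12*(-3/24))**3 = (-60 + 12*(-3*1/24))**3 = (-60 + 12*(-1/8))**3 = (-60 - 3/2)**3 = (-123/2)**3 = -1860867/8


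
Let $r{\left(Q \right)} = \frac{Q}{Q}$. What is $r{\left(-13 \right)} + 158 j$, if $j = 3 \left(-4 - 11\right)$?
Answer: $-7109$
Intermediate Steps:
$r{\left(Q \right)} = 1$
$j = -45$ ($j = 3 \left(-15\right) = -45$)
$r{\left(-13 \right)} + 158 j = 1 + 158 \left(-45\right) = 1 - 7110 = -7109$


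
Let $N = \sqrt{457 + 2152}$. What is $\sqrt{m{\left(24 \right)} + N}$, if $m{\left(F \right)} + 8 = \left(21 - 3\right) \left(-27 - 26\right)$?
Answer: $\sqrt{-962 + \sqrt{2609}} \approx 30.181 i$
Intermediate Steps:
$N = \sqrt{2609} \approx 51.078$
$m{\left(F \right)} = -962$ ($m{\left(F \right)} = -8 + \left(21 - 3\right) \left(-27 - 26\right) = -8 + 18 \left(-53\right) = -8 - 954 = -962$)
$\sqrt{m{\left(24 \right)} + N} = \sqrt{-962 + \sqrt{2609}}$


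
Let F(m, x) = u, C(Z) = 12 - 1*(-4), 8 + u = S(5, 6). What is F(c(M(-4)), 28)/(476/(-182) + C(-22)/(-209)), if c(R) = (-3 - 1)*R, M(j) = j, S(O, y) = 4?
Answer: 5434/3657 ≈ 1.4859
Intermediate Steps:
c(R) = -4*R
u = -4 (u = -8 + 4 = -4)
C(Z) = 16 (C(Z) = 12 + 4 = 16)
F(m, x) = -4
F(c(M(-4)), 28)/(476/(-182) + C(-22)/(-209)) = -4/(476/(-182) + 16/(-209)) = -4/(476*(-1/182) + 16*(-1/209)) = -4/(-34/13 - 16/209) = -4/(-7314/2717) = -4*(-2717/7314) = 5434/3657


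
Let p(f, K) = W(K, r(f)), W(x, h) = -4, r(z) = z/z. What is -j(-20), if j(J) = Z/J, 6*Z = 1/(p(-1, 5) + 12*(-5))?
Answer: -1/7680 ≈ -0.00013021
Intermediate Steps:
r(z) = 1
p(f, K) = -4
Z = -1/384 (Z = 1/(6*(-4 + 12*(-5))) = 1/(6*(-4 - 60)) = (⅙)/(-64) = (⅙)*(-1/64) = -1/384 ≈ -0.0026042)
j(J) = -1/(384*J)
-j(-20) = -(-1)/(384*(-20)) = -(-1)*(-1)/(384*20) = -1*1/7680 = -1/7680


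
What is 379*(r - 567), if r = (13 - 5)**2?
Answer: -190637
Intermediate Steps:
r = 64 (r = 8**2 = 64)
379*(r - 567) = 379*(64 - 567) = 379*(-503) = -190637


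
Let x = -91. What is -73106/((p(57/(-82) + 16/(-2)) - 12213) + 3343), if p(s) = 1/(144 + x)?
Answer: 3874618/470109 ≈ 8.2420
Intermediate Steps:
p(s) = 1/53 (p(s) = 1/(144 - 91) = 1/53)
-73106/((p(57/(-82) + 16/(-2)) - 12213) + 3343) = -73106/((1/53 - 12213) + 3343) = -73106/(-647288/53 + 3343) = -73106/(-470109/53) = -73106*(-53/470109) = 3874618/470109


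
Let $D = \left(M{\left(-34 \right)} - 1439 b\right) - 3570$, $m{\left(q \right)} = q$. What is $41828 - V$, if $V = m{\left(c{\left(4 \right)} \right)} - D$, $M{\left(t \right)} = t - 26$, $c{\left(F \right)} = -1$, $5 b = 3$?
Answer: $\frac{186678}{5} \approx 37336.0$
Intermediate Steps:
$b = \frac{3}{5}$ ($b = \frac{1}{5} \cdot 3 = \frac{3}{5} \approx 0.6$)
$M{\left(t \right)} = -26 + t$ ($M{\left(t \right)} = t - 26 = -26 + t$)
$D = - \frac{22467}{5}$ ($D = \left(\left(-26 - 34\right) - \frac{4317}{5}\right) - 3570 = \left(-60 - \frac{4317}{5}\right) - 3570 = - \frac{4617}{5} - 3570 = - \frac{22467}{5} \approx -4493.4$)
$V = \frac{22462}{5}$ ($V = -1 - - \frac{22467}{5} = -1 + \frac{22467}{5} = \frac{22462}{5} \approx 4492.4$)
$41828 - V = 41828 - \frac{22462}{5} = \frac{186678}{5}$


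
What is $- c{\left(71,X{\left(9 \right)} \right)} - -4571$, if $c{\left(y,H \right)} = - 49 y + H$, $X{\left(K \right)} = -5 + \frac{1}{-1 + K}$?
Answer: $\frac{64439}{8} \approx 8054.9$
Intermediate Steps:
$c{\left(y,H \right)} = H - 49 y$
$- c{\left(71,X{\left(9 \right)} \right)} - -4571 = - (\frac{6 - 45}{-1 + 9} - 3479) - -4571 = - (\frac{6 - 45}{8} - 3479) + 4571 = - (\frac{1}{8} \left(-39\right) - 3479) + 4571 = - (- \frac{39}{8} - 3479) + 4571 = \left(-1\right) \left(- \frac{27871}{8}\right) + 4571 = \frac{27871}{8} + 4571 = \frac{64439}{8}$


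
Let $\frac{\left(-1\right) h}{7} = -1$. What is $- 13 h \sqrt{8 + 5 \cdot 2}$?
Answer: $- 273 \sqrt{2} \approx -386.08$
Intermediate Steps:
$h = 7$ ($h = \left(-7\right) \left(-1\right) = 7$)
$- 13 h \sqrt{8 + 5 \cdot 2} = \left(-13\right) 7 \sqrt{8 + 5 \cdot 2} = - 91 \sqrt{8 + 10} = - 91 \sqrt{18} = - 91 \cdot 3 \sqrt{2} = - 273 \sqrt{2}$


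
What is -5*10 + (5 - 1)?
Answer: -46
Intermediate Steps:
-5*10 + (5 - 1) = -50 + 4 = -46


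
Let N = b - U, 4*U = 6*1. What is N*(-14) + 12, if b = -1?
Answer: 47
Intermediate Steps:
U = 3/2 (U = (6*1)/4 = (¼)*6 = 3/2 ≈ 1.5000)
N = -5/2 (N = -1 - 1*3/2 = -1 - 3/2 = -5/2 ≈ -2.5000)
N*(-14) + 12 = -5/2*(-14) + 12 = 35 + 12 = 47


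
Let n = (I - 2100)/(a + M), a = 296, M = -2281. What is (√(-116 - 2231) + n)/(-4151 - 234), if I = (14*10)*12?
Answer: -84/1740845 - I*√2347/4385 ≈ -4.8252e-5 - 0.011048*I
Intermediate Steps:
I = 1680 (I = 140*12 = 1680)
n = 84/397 (n = (1680 - 2100)/(296 - 2281) = -420/(-1985) = -420*(-1/1985) = 84/397 ≈ 0.21159)
(√(-116 - 2231) + n)/(-4151 - 234) = (√(-116 - 2231) + 84/397)/(-4151 - 234) = (√(-2347) + 84/397)/(-4385) = (I*√2347 + 84/397)*(-1/4385) = (84/397 + I*√2347)*(-1/4385) = -84/1740845 - I*√2347/4385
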